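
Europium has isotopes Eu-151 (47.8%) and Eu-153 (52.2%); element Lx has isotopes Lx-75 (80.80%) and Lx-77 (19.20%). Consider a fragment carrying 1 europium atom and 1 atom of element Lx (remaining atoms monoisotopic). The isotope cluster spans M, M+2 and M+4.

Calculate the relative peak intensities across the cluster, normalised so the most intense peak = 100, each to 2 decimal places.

Europium pattern (n=1): 0.4780 : 0.5220
Element Lx pattern (n=1): 0.8080 : 0.1920
Convolve the two distributions (both contribute in 2-u steps):
  M: 0.4780×0.8080 = 0.386224
  M+2: 0.4780×0.1920 + 0.5220×0.8080 = 0.513552
  M+4: 0.5220×0.1920 = 0.100224
Scale to base peak (0.513552) = 100: 75.21 : 100.00 : 19.52

75.21 : 100.00 : 19.52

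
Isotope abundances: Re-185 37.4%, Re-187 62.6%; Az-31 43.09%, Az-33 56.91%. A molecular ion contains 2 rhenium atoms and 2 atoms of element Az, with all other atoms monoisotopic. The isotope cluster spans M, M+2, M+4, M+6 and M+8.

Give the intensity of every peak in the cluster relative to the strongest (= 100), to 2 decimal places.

Rhenium pattern (n=2): 0.139876 : 0.468248 : 0.391876
Element Az pattern (n=2): 0.18567481 : 0.49045038 : 0.32387481
Convolve the two distributions (both contribute in 2-u steps):
  M: 0.139876×0.18567481 = 0.025971
  M+2: 0.139876×0.49045038 + 0.468248×0.18567481 = 0.155544
  M+4: 0.139876×0.32387481 + 0.468248×0.49045038 + 0.391876×0.18567481 = 0.347716
  M+6: 0.468248×0.32387481 + 0.391876×0.49045038 = 0.343849
  M+8: 0.391876×0.32387481 = 0.126919
Scale to base peak (0.347716) = 100: 7.47 : 44.73 : 100.00 : 98.89 : 36.50

7.47 : 44.73 : 100.00 : 98.89 : 36.50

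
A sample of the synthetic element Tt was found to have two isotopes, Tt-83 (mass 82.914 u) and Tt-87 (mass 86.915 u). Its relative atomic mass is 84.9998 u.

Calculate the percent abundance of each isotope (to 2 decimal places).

With x = fraction of Tt-83 (so Tt-87 is 1 − x):
82.914·x + 86.915·(1 − x) = 84.9998
(82.914 − 86.915)·x = 84.9998 − 86.915
x = -1.9152 / -4.001 = 0.47868 → 47.87% Tt-83, 52.13% Tt-87.

Tt-83: 47.87%, Tt-87: 52.13%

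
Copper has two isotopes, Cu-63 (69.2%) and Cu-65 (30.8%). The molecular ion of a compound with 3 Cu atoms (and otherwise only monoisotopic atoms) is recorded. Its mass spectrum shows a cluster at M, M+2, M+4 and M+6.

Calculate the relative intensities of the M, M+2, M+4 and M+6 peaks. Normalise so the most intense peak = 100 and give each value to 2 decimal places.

Each Cu atom is independently Cu-63 (p = 0.692) or Cu-65 (q = 0.308); the cluster is the binomial expansion (p + q)^3.
P(M) = 0.692^3 = 0.331374
P(M+2) = 3 × 0.692^2 × 0.308^1 = 0.442470
P(M+4) = 3 × 0.692^1 × 0.308^2 = 0.196938
P(M+6) = 0.308^3 = 0.029218
The M+2 peak is largest (0.442470); scaling to 100 gives 74.89 : 100.00 : 44.51 : 6.60.

74.89 : 100.00 : 44.51 : 6.60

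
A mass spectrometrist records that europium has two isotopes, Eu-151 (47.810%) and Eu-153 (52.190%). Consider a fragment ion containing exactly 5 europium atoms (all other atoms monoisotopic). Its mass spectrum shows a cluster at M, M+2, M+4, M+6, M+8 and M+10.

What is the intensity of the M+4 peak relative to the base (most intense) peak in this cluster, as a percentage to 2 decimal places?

91.61%

Term probabilities: M 0.0250, M+2 0.1363, M+4 0.2977, M+6 0.3249, M+8 0.1774, M+10 0.0387. Base peak = M+6.
P(M+6) = C(5,3) × 0.47810^2 × 0.52190^3 = 10 × 0.22857961 × 0.14215492 = 0.324937 (base)
P(M+4) = C(5,2) × 0.47810^3 × 0.52190^2 = 10 × 0.10928391 × 0.27237961 = 0.297667
Relative intensity = 0.297667 / 0.324937 × 100 = 91.61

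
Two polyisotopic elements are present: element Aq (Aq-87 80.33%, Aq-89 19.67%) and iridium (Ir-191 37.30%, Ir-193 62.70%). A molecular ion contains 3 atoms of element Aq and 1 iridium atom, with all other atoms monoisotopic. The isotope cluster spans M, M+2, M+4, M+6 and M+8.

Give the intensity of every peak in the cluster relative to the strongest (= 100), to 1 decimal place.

Element Aq pattern (n=3): 0.51836217 : 0.38078615 : 0.09324118 : 0.0076105
Iridium pattern (n=1): 0.3730 : 0.6270
Convolve the two distributions (both contribute in 2-u steps):
  M: 0.51836217×0.3730 = 0.193349
  M+2: 0.51836217×0.6270 + 0.38078615×0.3730 = 0.467046
  M+4: 0.38078615×0.6270 + 0.09324118×0.3730 = 0.273532
  M+6: 0.09324118×0.6270 + 0.0076105×0.3730 = 0.061301
  M+8: 0.0076105×0.6270 = 0.004772
Scale to base peak (0.467046) = 100: 41.4 : 100.0 : 58.6 : 13.1 : 1.0

41.4 : 100.0 : 58.6 : 13.1 : 1.0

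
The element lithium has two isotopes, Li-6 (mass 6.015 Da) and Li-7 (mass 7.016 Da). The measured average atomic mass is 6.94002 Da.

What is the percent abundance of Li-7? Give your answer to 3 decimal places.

92.410%

Let x be the fractional abundance of Li-6; then Li-7 has abundance 1 − x.
6.015·x + 7.016·(1 − x) = 6.94002
(6.015 − 7.016)·x = 6.94002 − 7.016
x = -0.07598 / -1.001 = 0.07590 → 7.590% Li-6, 92.410% Li-7.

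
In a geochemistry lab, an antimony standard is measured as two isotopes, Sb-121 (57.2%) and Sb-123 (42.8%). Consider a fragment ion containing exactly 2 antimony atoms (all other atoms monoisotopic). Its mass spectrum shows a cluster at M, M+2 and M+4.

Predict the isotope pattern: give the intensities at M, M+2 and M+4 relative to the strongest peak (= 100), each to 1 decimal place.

66.8 : 100.0 : 37.4

The 2 Sb atoms are independent, so intensities follow the terms of (0.572 + 0.428)^2.
P(M) = 0.572^2 = 0.327184
P(M+2) = 2 × 0.572^1 × 0.428^1 = 0.489632
P(M+4) = 0.428^2 = 0.183184
The M+2 peak is largest (0.489632); scaling to 100 gives 66.8 : 100.0 : 37.4.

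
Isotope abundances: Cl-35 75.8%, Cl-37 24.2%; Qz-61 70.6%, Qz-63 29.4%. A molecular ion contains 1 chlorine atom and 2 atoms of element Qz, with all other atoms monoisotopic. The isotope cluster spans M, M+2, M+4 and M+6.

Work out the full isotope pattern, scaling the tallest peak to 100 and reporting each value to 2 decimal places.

Chlorine pattern (n=1): 0.7580 : 0.2420
Element Qz pattern (n=2): 0.498436 : 0.415128 : 0.086436
Convolve the two distributions (both contribute in 2-u steps):
  M: 0.7580×0.498436 = 0.377814
  M+2: 0.7580×0.415128 + 0.2420×0.498436 = 0.435289
  M+4: 0.7580×0.086436 + 0.2420×0.415128 = 0.165979
  M+6: 0.2420×0.086436 = 0.020918
Scale to base peak (0.435289) = 100: 86.80 : 100.00 : 38.13 : 4.81

86.80 : 100.00 : 38.13 : 4.81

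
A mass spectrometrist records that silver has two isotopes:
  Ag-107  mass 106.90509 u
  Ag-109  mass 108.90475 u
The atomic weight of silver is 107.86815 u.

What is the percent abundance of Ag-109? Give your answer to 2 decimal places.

With x = fraction of Ag-107 (so Ag-109 is 1 − x):
106.90509·x + 108.90475·(1 − x) = 107.86815
(106.90509 − 108.90475)·x = 107.86815 − 108.90475
x = -1.03660 / -1.99966 = 0.51839 → 51.84% Ag-107, 48.16% Ag-109.

48.16%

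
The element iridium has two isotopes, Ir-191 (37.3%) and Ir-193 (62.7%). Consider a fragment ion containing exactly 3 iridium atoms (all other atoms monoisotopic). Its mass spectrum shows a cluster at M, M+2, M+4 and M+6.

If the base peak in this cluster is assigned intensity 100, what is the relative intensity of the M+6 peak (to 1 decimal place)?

56.0

Term probabilities: M 0.0519, M+2 0.2617, M+4 0.4399, M+6 0.2465. Base peak = M+4.
P(M+4) = C(3,2) × 0.373^1 × 0.627^2 = 3 × 0.3730 × 0.393129 = 0.439911 (base)
P(M+6) = C(3,3) × 0.373^0 × 0.627^3 = 1 × 1.0000 × 0.24649188 = 0.246492
Relative intensity = 0.246492 / 0.439911 × 100 = 56.0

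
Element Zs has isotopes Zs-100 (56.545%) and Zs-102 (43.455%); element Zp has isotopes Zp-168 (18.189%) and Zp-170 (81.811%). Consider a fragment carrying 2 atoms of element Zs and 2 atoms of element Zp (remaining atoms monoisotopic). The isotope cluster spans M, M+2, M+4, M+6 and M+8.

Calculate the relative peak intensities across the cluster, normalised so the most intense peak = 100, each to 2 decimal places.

Element Zs pattern (n=2): 0.3197337 : 0.49143259 : 0.1888337
Element Zp pattern (n=2): 0.03308397 : 0.29761206 : 0.66930397
Convolve the two distributions (both contribute in 2-u steps):
  M: 0.3197337×0.03308397 = 0.010578
  M+2: 0.3197337×0.29761206 + 0.49143259×0.03308397 = 0.111415
  M+4: 0.3197337×0.66930397 + 0.49143259×0.29761206 + 0.1888337×0.03308397 = 0.366503
  M+6: 0.49143259×0.66930397 + 0.1888337×0.29761206 = 0.385117
  M+8: 0.1888337×0.66930397 = 0.126387
Scale to base peak (0.385117) = 100: 2.75 : 28.93 : 95.17 : 100.00 : 32.82

2.75 : 28.93 : 95.17 : 100.00 : 32.82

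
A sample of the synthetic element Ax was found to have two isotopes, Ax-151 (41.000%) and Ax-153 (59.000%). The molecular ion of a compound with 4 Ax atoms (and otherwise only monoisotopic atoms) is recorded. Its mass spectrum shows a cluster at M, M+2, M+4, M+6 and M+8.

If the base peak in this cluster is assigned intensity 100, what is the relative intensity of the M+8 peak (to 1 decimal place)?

34.5

(0.41000 + 0.59000)^4 gives M 0.0283, M+2 0.1627, M+4 0.3511, M+6 0.3368, M+8 0.1212; the largest is M+4.
P(M+4) = C(4,2) × 0.41000^2 × 0.59000^2 = 6 × 0.1681 × 0.3481 = 0.351094 (base)
P(M+8) = C(4,4) × 0.41000^0 × 0.59000^4 = 1 × 1.0000 × 0.12117361 = 0.121174
Relative intensity = 0.121174 / 0.351094 × 100 = 34.5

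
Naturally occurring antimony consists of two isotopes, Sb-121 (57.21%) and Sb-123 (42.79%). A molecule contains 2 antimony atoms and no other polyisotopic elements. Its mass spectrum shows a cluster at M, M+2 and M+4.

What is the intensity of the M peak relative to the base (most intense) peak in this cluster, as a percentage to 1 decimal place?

Term probabilities: M 0.3273, M+2 0.4896, M+4 0.1831. Base peak = M+2.
P(M+2) = C(2,1) × 0.5721^1 × 0.4279^1 = 2 × 0.5721 × 0.4279 = 0.489603 (base)
P(M) = C(2,0) × 0.5721^2 × 0.4279^0 = 1 × 0.32729841 × 1.0000 = 0.327298
Relative intensity = 0.327298 / 0.489603 × 100 = 66.8

66.8%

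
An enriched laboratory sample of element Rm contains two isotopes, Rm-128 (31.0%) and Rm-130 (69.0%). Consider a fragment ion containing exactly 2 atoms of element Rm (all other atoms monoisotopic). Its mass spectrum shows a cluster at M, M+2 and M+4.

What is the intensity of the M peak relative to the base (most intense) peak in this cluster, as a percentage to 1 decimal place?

20.2%

Binomial terms of (0.310 + 0.690)^2: M 0.0961, M+2 0.4278, M+4 0.4761 → M+4 is the base peak.
P(M+4) = C(2,2) × 0.310^0 × 0.690^2 = 1 × 1.0000 × 0.4761 = 0.476100 (base)
P(M) = C(2,0) × 0.310^2 × 0.690^0 = 1 × 0.0961 × 1.0000 = 0.096100
Relative intensity = 0.096100 / 0.476100 × 100 = 20.2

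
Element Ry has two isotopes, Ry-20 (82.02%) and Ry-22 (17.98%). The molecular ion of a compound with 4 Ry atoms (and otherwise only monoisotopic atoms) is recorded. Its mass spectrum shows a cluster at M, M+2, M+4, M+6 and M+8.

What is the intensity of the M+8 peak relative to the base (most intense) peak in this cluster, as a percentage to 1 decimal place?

0.2%

(0.8202 + 0.1798)^4 gives M 0.4526, M+2 0.3968, M+4 0.1305, M+6 0.0191, M+8 0.0010; the largest is M.
P(M) = C(4,0) × 0.8202^4 × 0.1798^0 = 1 × 0.45256302 × 1.0000 = 0.452563 (base)
P(M+8) = C(4,4) × 0.8202^0 × 0.1798^4 = 1 × 1.0000 × 0.0010451 = 0.001045
Relative intensity = 0.001045 / 0.452563 × 100 = 0.2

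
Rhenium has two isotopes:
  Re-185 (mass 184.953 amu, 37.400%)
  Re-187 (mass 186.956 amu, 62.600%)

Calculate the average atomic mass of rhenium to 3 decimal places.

186.207 amu

Weight each isotope mass by its fractional abundance: 0.37400 × 184.953 + 0.62600 × 186.956
= 69.1724 + 117.0345 = 186.2069 amu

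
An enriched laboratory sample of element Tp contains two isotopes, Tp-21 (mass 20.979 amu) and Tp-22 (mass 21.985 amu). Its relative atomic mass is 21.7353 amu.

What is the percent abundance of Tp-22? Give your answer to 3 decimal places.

75.179%

With x = fraction of Tp-21 (so Tp-22 is 1 − x):
20.979·x + 21.985·(1 − x) = 21.7353
(20.979 − 21.985)·x = 21.7353 − 21.985
x = -0.2497 / -1.006 = 0.24821 → 24.821% Tp-21, 75.179% Tp-22.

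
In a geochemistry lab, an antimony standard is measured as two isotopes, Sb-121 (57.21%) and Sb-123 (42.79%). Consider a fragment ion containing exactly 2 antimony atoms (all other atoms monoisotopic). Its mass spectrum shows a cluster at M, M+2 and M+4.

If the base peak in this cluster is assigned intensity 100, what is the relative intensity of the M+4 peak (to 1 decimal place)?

37.4

(0.5721 + 0.4279)^2 gives M 0.3273, M+2 0.4896, M+4 0.1831; the largest is M+2.
P(M+2) = C(2,1) × 0.5721^1 × 0.4279^1 = 2 × 0.5721 × 0.4279 = 0.489603 (base)
P(M+4) = C(2,2) × 0.5721^0 × 0.4279^2 = 1 × 1.0000 × 0.18309841 = 0.183098
Relative intensity = 0.183098 / 0.489603 × 100 = 37.4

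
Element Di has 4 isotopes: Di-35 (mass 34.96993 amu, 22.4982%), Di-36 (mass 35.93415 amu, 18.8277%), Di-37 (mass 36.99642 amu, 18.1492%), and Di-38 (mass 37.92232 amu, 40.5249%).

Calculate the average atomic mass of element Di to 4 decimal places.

36.7157 amu

Weight each isotope mass by its fractional abundance: 0.224982 × 34.96993 + 0.188277 × 35.93415 + 0.181492 × 36.99642 + 0.405249 × 37.92232
= 7.867605 + 6.765574 + 6.714554 + 15.367982 = 36.715715 amu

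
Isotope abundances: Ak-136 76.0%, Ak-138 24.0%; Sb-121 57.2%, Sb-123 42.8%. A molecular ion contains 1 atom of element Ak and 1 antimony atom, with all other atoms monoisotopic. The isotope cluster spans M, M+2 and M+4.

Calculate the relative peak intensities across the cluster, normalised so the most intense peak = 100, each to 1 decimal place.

94.0 : 100.0 : 22.2

Element Ak pattern (n=1): 0.7600 : 0.2400
Antimony pattern (n=1): 0.5720 : 0.4280
Convolve the two distributions (both contribute in 2-u steps):
  M: 0.7600×0.5720 = 0.434720
  M+2: 0.7600×0.4280 + 0.2400×0.5720 = 0.462560
  M+4: 0.2400×0.4280 = 0.102720
Scale to base peak (0.462560) = 100: 94.0 : 100.0 : 22.2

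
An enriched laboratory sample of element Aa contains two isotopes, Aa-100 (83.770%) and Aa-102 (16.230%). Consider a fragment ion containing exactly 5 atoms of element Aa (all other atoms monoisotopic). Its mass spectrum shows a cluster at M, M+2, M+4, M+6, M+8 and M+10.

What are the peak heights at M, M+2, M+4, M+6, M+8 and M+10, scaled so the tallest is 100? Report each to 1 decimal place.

100.0 : 96.9 : 37.5 : 7.3 : 0.7 : 0.0

Expanding (0.83770 + 0.16230)^5:
P(M) = 0.83770^5 = 0.412518
P(M+2) = 5 × 0.83770^4 × 0.16230^1 = 0.399616
P(M+4) = 10 × 0.83770^3 × 0.16230^2 = 0.154847
P(M+6) = 10 × 0.83770^2 × 0.16230^3 = 0.030001
P(M+8) = 5 × 0.83770^1 × 0.16230^4 = 0.002906
P(M+10) = 0.16230^5 = 0.000113
The M peak is largest (0.412518); scaling to 100 gives 100.0 : 96.9 : 37.5 : 7.3 : 0.7 : 0.0.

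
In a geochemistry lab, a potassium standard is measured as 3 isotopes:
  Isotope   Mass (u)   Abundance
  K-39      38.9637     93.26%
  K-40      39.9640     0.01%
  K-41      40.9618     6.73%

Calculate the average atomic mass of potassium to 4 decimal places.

39.0983 u

The abundance-weighted mean is 0.9326 × 38.9637 + 0.0001 × 39.9640 + 0.0673 × 40.9618
= 36.33755 + 0.00400 + 2.75673 = 39.09828 u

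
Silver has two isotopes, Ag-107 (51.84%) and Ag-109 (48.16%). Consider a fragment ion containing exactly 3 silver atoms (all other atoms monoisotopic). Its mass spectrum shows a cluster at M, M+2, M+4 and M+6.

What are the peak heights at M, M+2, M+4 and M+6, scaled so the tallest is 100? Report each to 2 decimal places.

Expanding (0.5184 + 0.4816)^3:
P(M) = 0.5184^3 = 0.139314
P(M+2) = 3 × 0.5184^2 × 0.4816^1 = 0.388273
P(M+4) = 3 × 0.5184^1 × 0.4816^2 = 0.360711
P(M+6) = 0.4816^3 = 0.111702
The M+2 peak is largest (0.388273); scaling to 100 gives 35.88 : 100.00 : 92.90 : 28.77.

35.88 : 100.00 : 92.90 : 28.77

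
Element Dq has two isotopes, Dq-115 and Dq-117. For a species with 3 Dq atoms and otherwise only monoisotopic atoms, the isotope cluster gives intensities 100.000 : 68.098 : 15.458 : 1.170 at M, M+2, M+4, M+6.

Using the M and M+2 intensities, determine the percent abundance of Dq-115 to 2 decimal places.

Let p = fractional abundance of Dq-115. I(M+2)/I(M) = [C(3,1)·p^2·(1−p)] / p^3 = 3·(1−p)/p = 68.098/100.000 = 0.6810
(1−p)/p = 0.6810/3 = 0.2270  ⇒  p = 1/(1 + 0.2270) = 0.8150
Dq-115: 81.50%, Dq-117: 18.50%.

81.50%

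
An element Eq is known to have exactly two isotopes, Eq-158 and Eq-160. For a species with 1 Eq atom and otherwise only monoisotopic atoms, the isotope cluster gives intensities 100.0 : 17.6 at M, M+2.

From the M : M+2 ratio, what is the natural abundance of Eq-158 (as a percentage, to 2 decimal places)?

Let p = fractional abundance of Eq-158. I(M+2)/I(M) = [C(1,1)·p^0·(1−p)] / p^1 = 1·(1−p)/p = 17.6/100.0 = 0.1760
(1−p)/p = 0.1760/1 = 0.1760  ⇒  p = 1/(1 + 0.1760) = 0.8503
Eq-158: 85.03%, Eq-160: 14.97%.

85.03%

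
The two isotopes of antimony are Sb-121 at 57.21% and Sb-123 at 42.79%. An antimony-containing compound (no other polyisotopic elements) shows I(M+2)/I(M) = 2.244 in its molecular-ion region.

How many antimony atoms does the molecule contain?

For n independent Sb atoms, I(M+2)/I(M) = n · (abundance Sb-123) / (abundance Sb-121) = n · 0.4279/0.5721.
n = 2.244 × 0.5721/0.4279 = 3.00 ≈ 3

3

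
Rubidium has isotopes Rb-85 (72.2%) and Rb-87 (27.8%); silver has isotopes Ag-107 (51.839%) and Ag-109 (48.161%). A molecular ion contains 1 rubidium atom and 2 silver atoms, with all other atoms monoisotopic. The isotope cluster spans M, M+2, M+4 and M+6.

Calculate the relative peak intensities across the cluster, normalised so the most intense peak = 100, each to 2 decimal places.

44.58 : 100.00 : 70.37 : 14.82

Rubidium pattern (n=1): 0.7220 : 0.2780
Silver pattern (n=2): 0.26872819 : 0.49932362 : 0.23194819
Convolve the two distributions (both contribute in 2-u steps):
  M: 0.7220×0.26872819 = 0.194022
  M+2: 0.7220×0.49932362 + 0.2780×0.26872819 = 0.435218
  M+4: 0.7220×0.23194819 + 0.2780×0.49932362 = 0.306279
  M+6: 0.2780×0.23194819 = 0.064482
Scale to base peak (0.435218) = 100: 44.58 : 100.00 : 70.37 : 14.82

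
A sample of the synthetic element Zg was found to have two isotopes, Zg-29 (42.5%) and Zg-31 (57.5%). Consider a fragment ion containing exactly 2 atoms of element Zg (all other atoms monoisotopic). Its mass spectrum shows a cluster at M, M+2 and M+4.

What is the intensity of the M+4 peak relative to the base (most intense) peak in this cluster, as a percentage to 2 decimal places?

67.65%

Binomial terms of (0.425 + 0.575)^2: M 0.1806, M+2 0.4887, M+4 0.3306 → M+2 is the base peak.
P(M+2) = C(2,1) × 0.425^1 × 0.575^1 = 2 × 0.4250 × 0.5750 = 0.488750 (base)
P(M+4) = C(2,2) × 0.425^0 × 0.575^2 = 1 × 1.0000 × 0.330625 = 0.330625
Relative intensity = 0.330625 / 0.488750 × 100 = 67.65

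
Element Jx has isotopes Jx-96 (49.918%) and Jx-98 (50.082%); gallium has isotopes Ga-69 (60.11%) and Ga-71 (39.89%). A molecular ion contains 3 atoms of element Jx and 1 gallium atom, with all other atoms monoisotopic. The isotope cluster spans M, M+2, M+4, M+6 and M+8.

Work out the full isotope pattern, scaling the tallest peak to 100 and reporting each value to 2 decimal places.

19.93 : 73.22 : 100.00 : 60.07 : 13.36

Element Jx pattern (n=3): 0.12438601 : 0.37438399 : 0.37561399 : 0.12561601
Gallium pattern (n=1): 0.6011 : 0.3989
Convolve the two distributions (both contribute in 2-u steps):
  M: 0.12438601×0.6011 = 0.074768
  M+2: 0.12438601×0.3989 + 0.37438399×0.6011 = 0.274660
  M+4: 0.37438399×0.3989 + 0.37561399×0.6011 = 0.375123
  M+6: 0.37561399×0.3989 + 0.12561601×0.6011 = 0.225340
  M+8: 0.12561601×0.3989 = 0.050108
Scale to base peak (0.375123) = 100: 19.93 : 73.22 : 100.00 : 60.07 : 13.36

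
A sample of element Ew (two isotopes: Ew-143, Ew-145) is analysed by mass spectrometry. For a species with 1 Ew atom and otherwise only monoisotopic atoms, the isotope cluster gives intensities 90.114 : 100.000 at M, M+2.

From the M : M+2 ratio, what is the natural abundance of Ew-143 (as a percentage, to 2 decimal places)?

Let p = fractional abundance of Ew-143. I(M+2)/I(M) = [C(1,1)·p^0·(1−p)] / p^1 = 1·(1−p)/p = 100.000/90.114 = 1.1097
(1−p)/p = 1.1097/1 = 1.1097  ⇒  p = 1/(1 + 1.1097) = 0.4740
Ew-143: 47.40%, Ew-145: 52.60%.

47.40%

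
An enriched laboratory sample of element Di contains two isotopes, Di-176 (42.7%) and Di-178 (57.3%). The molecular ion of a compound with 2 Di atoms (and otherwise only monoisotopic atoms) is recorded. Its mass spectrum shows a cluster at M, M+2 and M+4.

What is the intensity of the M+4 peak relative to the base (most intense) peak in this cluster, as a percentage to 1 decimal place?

67.1%

Binomial terms of (0.427 + 0.573)^2: M 0.1823, M+2 0.4893, M+4 0.3283 → M+2 is the base peak.
P(M+2) = C(2,1) × 0.427^1 × 0.573^1 = 2 × 0.4270 × 0.5730 = 0.489342 (base)
P(M+4) = C(2,2) × 0.427^0 × 0.573^2 = 1 × 1.0000 × 0.328329 = 0.328329
Relative intensity = 0.328329 / 0.489342 × 100 = 67.1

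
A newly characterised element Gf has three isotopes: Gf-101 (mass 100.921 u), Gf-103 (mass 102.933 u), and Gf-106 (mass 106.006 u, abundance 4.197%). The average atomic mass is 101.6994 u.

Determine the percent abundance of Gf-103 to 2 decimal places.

Let x and y be the fractions of Gf-101 and Gf-103. Then x + y = 1 − 0.04197 = 0.95803 and 100.921x + 102.933y = 101.6994 − 0.04197×106.006 = 97.25032818.
Substituting: 100.921x + 102.933(0.95803 − x) = 97.25032818
(100.921 − 102.933)x = -1.36257381  ⇒  x = 0.67722, y = 0.28081
Gf-101: 67.72%, Gf-103: 28.08%.

28.08%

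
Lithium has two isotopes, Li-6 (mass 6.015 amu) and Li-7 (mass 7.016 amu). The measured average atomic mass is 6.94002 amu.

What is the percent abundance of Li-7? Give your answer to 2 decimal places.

With x = fraction of Li-6 (so Li-7 is 1 − x):
6.015·x + 7.016·(1 − x) = 6.94002
(6.015 − 7.016)·x = 6.94002 − 7.016
x = -0.07598 / -1.001 = 0.07590 → 7.59% Li-6, 92.41% Li-7.

92.41%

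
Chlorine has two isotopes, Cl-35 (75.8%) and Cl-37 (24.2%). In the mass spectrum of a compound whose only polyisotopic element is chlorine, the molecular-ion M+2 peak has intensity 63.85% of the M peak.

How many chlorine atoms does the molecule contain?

2

For n independent Cl atoms, I(M+2)/I(M) = n · (abundance Cl-37) / (abundance Cl-35) = n · 0.242/0.758.
n = 0.6385 × 0.758/0.242 = 2.00 ≈ 2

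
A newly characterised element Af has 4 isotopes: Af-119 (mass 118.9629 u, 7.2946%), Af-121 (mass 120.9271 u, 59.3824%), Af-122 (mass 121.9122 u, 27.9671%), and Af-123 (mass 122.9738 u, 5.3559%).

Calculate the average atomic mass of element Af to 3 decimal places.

The abundance-weighted mean is 0.072946 × 118.9629 + 0.593824 × 120.9271 + 0.279671 × 121.9122 + 0.053559 × 122.9738
= 8.67787 + 71.80941 + 34.09531 + 6.58635 = 121.16894 u

121.169 u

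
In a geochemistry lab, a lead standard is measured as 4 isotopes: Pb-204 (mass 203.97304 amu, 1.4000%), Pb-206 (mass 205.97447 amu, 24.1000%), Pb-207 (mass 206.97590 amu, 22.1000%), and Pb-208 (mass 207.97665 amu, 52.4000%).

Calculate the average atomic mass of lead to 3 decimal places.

The abundance-weighted mean is 0.014000 × 203.97304 + 0.241000 × 205.97447 + 0.221000 × 206.97590 + 0.524000 × 207.97665
= 2.855623 + 49.639847 + 45.741674 + 108.979765 = 207.216909 amu

207.217 amu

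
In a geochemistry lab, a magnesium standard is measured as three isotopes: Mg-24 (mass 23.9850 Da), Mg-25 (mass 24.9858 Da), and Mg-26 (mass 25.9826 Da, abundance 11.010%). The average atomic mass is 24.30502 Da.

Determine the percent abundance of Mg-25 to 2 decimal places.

10.00%

The remaining 88.990% is split between Mg-24 (fraction x) and Mg-25 (fraction 0.88990 − x).
Substituting: 23.9850x + 24.9858(0.88990 − x) = 21.44433574
(23.9850 − 24.9858)x = -0.79052768  ⇒  x = 0.78990, y = 0.10000
Mg-24: 78.99%, Mg-25: 10.00%.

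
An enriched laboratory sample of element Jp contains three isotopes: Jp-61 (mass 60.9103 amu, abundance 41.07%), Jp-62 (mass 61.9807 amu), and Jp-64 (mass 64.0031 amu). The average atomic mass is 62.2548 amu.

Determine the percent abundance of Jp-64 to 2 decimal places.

The remaining 58.93% is split between Jp-62 (fraction x) and Jp-64 (fraction 0.5893 − x).
Substituting: 61.9807x + 64.0031(0.5893 − x) = 37.23893979
(61.9807 − 64.0031)x = -0.47808704  ⇒  x = 0.23640, y = 0.35290
Jp-62: 23.64%, Jp-64: 35.29%.

35.29%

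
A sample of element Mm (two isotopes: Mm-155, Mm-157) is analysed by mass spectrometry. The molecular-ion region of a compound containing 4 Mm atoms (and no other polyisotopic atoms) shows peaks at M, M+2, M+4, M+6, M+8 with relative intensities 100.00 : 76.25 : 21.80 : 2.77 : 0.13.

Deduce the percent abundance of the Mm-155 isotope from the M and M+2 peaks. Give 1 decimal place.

Write p for the Mm-155 fraction. I(M+2)/I(M) = [C(4,1)·p^3·(1−p)] / p^4 = 4·(1−p)/p = 76.25/100.00 = 0.7625
(1−p)/p = 0.7625/4 = 0.1906  ⇒  p = 1/(1 + 0.1906) = 0.8399
Mm-155: 84.0%, Mm-157: 16.0%.

84.0%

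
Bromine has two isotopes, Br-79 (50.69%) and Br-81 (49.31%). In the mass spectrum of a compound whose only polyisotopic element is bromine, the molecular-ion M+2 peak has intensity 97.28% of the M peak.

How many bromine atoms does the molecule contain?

1

The M+2/M ratio from n Br atoms is n · q/p = n · 0.4931/0.5069.
n = 0.9728 × 0.5069/0.4931 = 1.00 ≈ 1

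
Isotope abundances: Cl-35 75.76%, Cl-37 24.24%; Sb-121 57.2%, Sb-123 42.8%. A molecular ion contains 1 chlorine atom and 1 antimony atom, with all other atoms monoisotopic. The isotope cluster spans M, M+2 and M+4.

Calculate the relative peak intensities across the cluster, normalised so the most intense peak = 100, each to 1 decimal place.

Chlorine pattern (n=1): 0.7576 : 0.2424
Antimony pattern (n=1): 0.5720 : 0.4280
Convolve the two distributions (both contribute in 2-u steps):
  M: 0.7576×0.5720 = 0.433347
  M+2: 0.7576×0.4280 + 0.2424×0.5720 = 0.462906
  M+4: 0.2424×0.4280 = 0.103747
Scale to base peak (0.462906) = 100: 93.6 : 100.0 : 22.4

93.6 : 100.0 : 22.4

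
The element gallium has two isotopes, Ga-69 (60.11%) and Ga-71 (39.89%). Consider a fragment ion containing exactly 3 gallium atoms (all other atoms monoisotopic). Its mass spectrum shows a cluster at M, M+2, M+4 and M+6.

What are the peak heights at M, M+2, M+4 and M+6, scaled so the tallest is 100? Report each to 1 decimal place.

The 3 Ga atoms are independent, so intensities follow the terms of (0.6011 + 0.3989)^3.
P(M) = 0.6011^3 = 0.217190
P(M+2) = 3 × 0.6011^2 × 0.3989^1 = 0.432393
P(M+4) = 3 × 0.6011^1 × 0.3989^2 = 0.286943
P(M+6) = 0.3989^3 = 0.063473
The M+2 peak is largest (0.432393); scaling to 100 gives 50.2 : 100.0 : 66.4 : 14.7.

50.2 : 100.0 : 66.4 : 14.7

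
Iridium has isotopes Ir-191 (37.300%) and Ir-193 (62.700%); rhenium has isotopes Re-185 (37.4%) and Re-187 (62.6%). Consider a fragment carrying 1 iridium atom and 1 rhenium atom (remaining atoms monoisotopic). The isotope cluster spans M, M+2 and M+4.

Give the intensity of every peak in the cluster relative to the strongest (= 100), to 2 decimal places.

29.81 : 100.00 : 83.87

Iridium pattern (n=1): 0.3730 : 0.6270
Rhenium pattern (n=1): 0.3740 : 0.6260
Convolve the two distributions (both contribute in 2-u steps):
  M: 0.3730×0.3740 = 0.139502
  M+2: 0.3730×0.6260 + 0.6270×0.3740 = 0.467996
  M+4: 0.6270×0.6260 = 0.392502
Scale to base peak (0.467996) = 100: 29.81 : 100.00 : 83.87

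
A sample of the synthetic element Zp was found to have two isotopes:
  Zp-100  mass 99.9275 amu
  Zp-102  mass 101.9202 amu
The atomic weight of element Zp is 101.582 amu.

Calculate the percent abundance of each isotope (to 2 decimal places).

Let x be the fractional abundance of Zp-100; then Zp-102 has abundance 1 − x.
99.9275·x + 101.9202·(1 − x) = 101.582
(99.9275 − 101.9202)·x = 101.582 − 101.9202
x = -0.3382 / -1.9927 = 0.16972 → 16.97% Zp-100, 83.03% Zp-102.

Zp-100: 16.97%, Zp-102: 83.03%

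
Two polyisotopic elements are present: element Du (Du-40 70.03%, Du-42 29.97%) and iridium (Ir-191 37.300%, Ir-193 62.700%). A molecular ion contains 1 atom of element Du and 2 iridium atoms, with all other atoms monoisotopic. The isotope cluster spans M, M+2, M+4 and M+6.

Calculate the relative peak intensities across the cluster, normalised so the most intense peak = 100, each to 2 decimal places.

Element Du pattern (n=1): 0.7003 : 0.2997
Iridium pattern (n=2): 0.139129 : 0.467742 : 0.393129
Convolve the two distributions (both contribute in 2-u steps):
  M: 0.7003×0.139129 = 0.097432
  M+2: 0.7003×0.467742 + 0.2997×0.139129 = 0.369257
  M+4: 0.7003×0.393129 + 0.2997×0.467742 = 0.415491
  M+6: 0.2997×0.393129 = 0.117821
Scale to base peak (0.415491) = 100: 23.45 : 88.87 : 100.00 : 28.36

23.45 : 88.87 : 100.00 : 28.36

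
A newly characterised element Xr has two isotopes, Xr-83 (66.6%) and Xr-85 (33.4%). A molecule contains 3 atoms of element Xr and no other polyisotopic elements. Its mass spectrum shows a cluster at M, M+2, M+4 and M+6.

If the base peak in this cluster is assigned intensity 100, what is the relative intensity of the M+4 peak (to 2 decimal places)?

50.15

(0.666 + 0.334)^3 gives M 0.2954, M+2 0.4444, M+4 0.2229, M+6 0.0373; the largest is M+2.
P(M+2) = C(3,1) × 0.666^2 × 0.334^1 = 3 × 0.443556 × 0.3340 = 0.444443 (base)
P(M+4) = C(3,2) × 0.666^1 × 0.334^2 = 3 × 0.6660 × 0.111556 = 0.222889
Relative intensity = 0.222889 / 0.444443 × 100 = 50.15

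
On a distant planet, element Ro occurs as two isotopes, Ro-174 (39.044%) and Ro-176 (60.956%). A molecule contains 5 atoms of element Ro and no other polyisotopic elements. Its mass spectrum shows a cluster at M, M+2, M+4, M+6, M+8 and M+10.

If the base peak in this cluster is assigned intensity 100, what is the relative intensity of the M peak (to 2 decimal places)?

(0.39044 + 0.60956)^5 gives M 0.0091, M+2 0.0708, M+4 0.2212, M+6 0.3453, M+8 0.2695, M+10 0.0842; the largest is M+6.
P(M+6) = C(5,3) × 0.39044^2 × 0.60956^3 = 10 × 0.15244339 × 0.22649018 = 0.345269 (base)
P(M) = C(5,0) × 0.39044^5 × 0.60956^0 = 1 × 0.00907343 × 1.0000 = 0.009073
Relative intensity = 0.009073 / 0.345269 × 100 = 2.63

2.63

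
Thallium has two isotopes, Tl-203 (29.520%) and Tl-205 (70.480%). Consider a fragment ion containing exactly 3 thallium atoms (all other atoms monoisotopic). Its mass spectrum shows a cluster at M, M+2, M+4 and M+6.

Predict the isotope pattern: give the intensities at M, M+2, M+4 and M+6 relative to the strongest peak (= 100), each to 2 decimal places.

Each Tl atom is independently Tl-203 (p = 0.29520) or Tl-205 (q = 0.70480); the cluster is the binomial expansion (p + q)^3.
P(M) = 0.29520^3 = 0.025725
P(M+2) = 3 × 0.29520^2 × 0.70480^1 = 0.184255
P(M+4) = 3 × 0.29520^1 × 0.70480^2 = 0.439916
P(M+6) = 0.70480^3 = 0.350104
The M+4 peak is largest (0.439916); scaling to 100 gives 5.85 : 41.88 : 100.00 : 79.58.

5.85 : 41.88 : 100.00 : 79.58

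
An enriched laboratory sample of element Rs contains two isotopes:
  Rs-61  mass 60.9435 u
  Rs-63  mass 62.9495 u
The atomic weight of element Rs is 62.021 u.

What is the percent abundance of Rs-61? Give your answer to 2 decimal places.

46.29%

With x = fraction of Rs-61 (so Rs-63 is 1 − x):
60.9435·x + 62.9495·(1 − x) = 62.021
(60.9435 − 62.9495)·x = 62.021 − 62.9495
x = -0.9285 / -2.0060 = 0.46286 → 46.29% Rs-61, 53.71% Rs-63.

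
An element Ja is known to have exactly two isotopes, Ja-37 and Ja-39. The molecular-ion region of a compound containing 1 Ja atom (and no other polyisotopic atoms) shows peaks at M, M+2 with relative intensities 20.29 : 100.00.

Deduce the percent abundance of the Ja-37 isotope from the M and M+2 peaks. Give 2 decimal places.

If p is the fraction of Ja that is Ja-37, then I(M+2)/I(M) = [C(1,1)·p^0·(1−p)] / p^1 = 1·(1−p)/p = 100.00/20.29 = 4.9285
(1−p)/p = 4.9285/1 = 4.9285  ⇒  p = 1/(1 + 4.9285) = 0.1687
Ja-37: 16.87%, Ja-39: 83.13%.

16.87%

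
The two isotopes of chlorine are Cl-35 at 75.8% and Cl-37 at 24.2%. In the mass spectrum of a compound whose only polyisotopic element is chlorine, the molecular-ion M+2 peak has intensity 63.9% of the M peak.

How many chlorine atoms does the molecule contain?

2

With n Cl atoms, P(M+2)/P(M) = C(n,1)·p^(n−1)q / p^n = n·q/p = n · 0.242/0.758.
n = 0.639 × 0.758/0.242 = 2.00 ≈ 2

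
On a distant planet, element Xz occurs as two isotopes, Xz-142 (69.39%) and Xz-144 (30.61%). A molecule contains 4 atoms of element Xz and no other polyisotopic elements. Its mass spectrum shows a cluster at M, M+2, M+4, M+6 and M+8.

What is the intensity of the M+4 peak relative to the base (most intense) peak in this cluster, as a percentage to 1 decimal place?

66.2%

Binomial terms of (0.6939 + 0.3061)^4: M 0.2318, M+2 0.4091, M+4 0.2707, M+6 0.0796, M+8 0.0088 → M+2 is the base peak.
P(M+2) = C(4,1) × 0.6939^3 × 0.3061^1 = 4 × 0.33411091 × 0.3061 = 0.409085 (base)
P(M+4) = C(4,2) × 0.6939^2 × 0.3061^2 = 6 × 0.48149721 × 0.09369721 = 0.270690
Relative intensity = 0.270690 / 0.409085 × 100 = 66.2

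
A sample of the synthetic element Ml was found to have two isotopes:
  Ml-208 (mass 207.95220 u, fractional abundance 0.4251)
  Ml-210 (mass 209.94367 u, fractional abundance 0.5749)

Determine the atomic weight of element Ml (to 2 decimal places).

Average mass = Σ (abundance × isotope mass) = 0.4251 × 207.95220 + 0.5749 × 209.94367
= 88.400480 + 120.696616 = 209.097096 u

209.10 u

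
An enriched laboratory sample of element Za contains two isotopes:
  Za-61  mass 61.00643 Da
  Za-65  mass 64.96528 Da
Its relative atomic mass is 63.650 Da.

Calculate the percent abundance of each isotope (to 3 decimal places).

Za-61: 33.224%, Za-65: 66.776%

Writing the weighted mean with unknown fraction x of Za-61:
61.00643·x + 64.96528·(1 − x) = 63.650
(61.00643 − 64.96528)·x = 63.650 − 64.96528
x = -1.31528 / -3.95885 = 0.33224 → 33.224% Za-61, 66.776% Za-65.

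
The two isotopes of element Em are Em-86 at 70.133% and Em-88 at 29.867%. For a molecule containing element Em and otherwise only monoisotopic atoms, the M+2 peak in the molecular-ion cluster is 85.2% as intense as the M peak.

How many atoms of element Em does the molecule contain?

With n Em atoms, P(M+2)/P(M) = C(n,1)·p^(n−1)q / p^n = n·q/p = n · 0.29867/0.70133.
n = 0.852 × 0.70133/0.29867 = 2.00 ≈ 2

2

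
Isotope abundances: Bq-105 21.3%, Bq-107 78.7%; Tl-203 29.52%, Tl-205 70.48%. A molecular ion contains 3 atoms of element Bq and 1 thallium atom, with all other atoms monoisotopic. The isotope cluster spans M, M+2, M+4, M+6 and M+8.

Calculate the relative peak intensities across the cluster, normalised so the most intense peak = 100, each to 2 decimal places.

0.67 : 9.09 : 45.49 : 100.00 : 81.25

Element Bq pattern (n=3): 0.0096636 : 0.10711621 : 0.39577679 : 0.4874434
Thallium pattern (n=1): 0.2952 : 0.7048
Convolve the two distributions (both contribute in 2-u steps):
  M: 0.0096636×0.2952 = 0.002853
  M+2: 0.0096636×0.7048 + 0.10711621×0.2952 = 0.038432
  M+4: 0.10711621×0.7048 + 0.39577679×0.2952 = 0.192329
  M+6: 0.39577679×0.7048 + 0.4874434×0.2952 = 0.422837
  M+8: 0.4874434×0.7048 = 0.343550
Scale to base peak (0.422837) = 100: 0.67 : 9.09 : 45.49 : 100.00 : 81.25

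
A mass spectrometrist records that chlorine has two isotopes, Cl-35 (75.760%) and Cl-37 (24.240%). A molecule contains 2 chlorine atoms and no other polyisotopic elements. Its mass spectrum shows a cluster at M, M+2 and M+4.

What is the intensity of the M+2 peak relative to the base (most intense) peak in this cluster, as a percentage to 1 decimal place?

(0.75760 + 0.24240)^2 gives M 0.5740, M+2 0.3673, M+4 0.0588; the largest is M.
P(M) = C(2,0) × 0.75760^2 × 0.24240^0 = 1 × 0.57395776 × 1.0000 = 0.573958 (base)
P(M+2) = C(2,1) × 0.75760^1 × 0.24240^1 = 2 × 0.7576 × 0.2424 = 0.367284
Relative intensity = 0.367284 / 0.573958 × 100 = 64.0

64.0%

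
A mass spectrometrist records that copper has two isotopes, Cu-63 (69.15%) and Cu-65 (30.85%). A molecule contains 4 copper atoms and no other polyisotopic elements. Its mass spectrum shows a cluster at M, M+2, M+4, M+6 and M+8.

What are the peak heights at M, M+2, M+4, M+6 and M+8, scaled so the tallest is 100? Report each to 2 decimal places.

56.04 : 100.00 : 66.92 : 19.90 : 2.22

Each Cu atom is independently Cu-63 (p = 0.6915) or Cu-65 (q = 0.3085); the cluster is the binomial expansion (p + q)^4.
P(M) = 0.6915^4 = 0.228649
P(M+2) = 4 × 0.6915^3 × 0.3085^1 = 0.408030
P(M+4) = 6 × 0.6915^2 × 0.3085^2 = 0.273052
P(M+6) = 4 × 0.6915^1 × 0.3085^3 = 0.081212
P(M+8) = 0.3085^4 = 0.009058
The M+2 peak is largest (0.408030); scaling to 100 gives 56.04 : 100.00 : 66.92 : 19.90 : 2.22.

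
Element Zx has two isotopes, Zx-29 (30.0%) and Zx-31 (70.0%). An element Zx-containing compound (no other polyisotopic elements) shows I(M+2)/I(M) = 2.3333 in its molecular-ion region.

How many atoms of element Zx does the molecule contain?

1

The M+2/M ratio from n Zx atoms is n · q/p = n · 0.700/0.300.
n = 2.3333 × 0.300/0.700 = 1.00 ≈ 1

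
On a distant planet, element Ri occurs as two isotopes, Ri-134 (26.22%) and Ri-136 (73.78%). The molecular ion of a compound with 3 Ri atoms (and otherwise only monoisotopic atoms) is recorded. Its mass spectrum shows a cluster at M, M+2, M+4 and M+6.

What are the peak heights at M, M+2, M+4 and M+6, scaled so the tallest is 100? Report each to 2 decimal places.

4.21 : 35.54 : 100.00 : 93.80

Each Ri atom is independently Ri-134 (p = 0.2622) or Ri-136 (q = 0.7378); the cluster is the binomial expansion (p + q)^3.
P(M) = 0.2622^3 = 0.018026
P(M+2) = 3 × 0.2622^2 × 0.7378^1 = 0.152169
P(M+4) = 3 × 0.2622^1 × 0.7378^2 = 0.428185
P(M+6) = 0.7378^3 = 0.401621
The M+4 peak is largest (0.428185); scaling to 100 gives 4.21 : 35.54 : 100.00 : 93.80.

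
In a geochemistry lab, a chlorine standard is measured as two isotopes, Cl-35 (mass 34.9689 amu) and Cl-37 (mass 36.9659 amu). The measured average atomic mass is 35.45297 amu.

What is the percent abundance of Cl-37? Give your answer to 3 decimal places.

24.240%

Writing the weighted mean with unknown fraction x of Cl-35:
34.9689·x + 36.9659·(1 − x) = 35.45297
(34.9689 − 36.9659)·x = 35.45297 − 36.9659
x = -1.51293 / -1.9970 = 0.75760 → 75.760% Cl-35, 24.240% Cl-37.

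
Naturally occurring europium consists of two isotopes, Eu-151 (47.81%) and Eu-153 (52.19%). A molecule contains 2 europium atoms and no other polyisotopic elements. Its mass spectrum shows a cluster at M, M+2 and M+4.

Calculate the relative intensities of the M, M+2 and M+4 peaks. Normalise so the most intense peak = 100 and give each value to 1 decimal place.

45.8 : 100.0 : 54.6

Expanding (0.4781 + 0.5219)^2:
P(M) = 0.4781^2 = 0.228580
P(M+2) = 2 × 0.4781^1 × 0.5219^1 = 0.499041
P(M+4) = 0.5219^2 = 0.272380
The M+2 peak is largest (0.499041); scaling to 100 gives 45.8 : 100.0 : 54.6.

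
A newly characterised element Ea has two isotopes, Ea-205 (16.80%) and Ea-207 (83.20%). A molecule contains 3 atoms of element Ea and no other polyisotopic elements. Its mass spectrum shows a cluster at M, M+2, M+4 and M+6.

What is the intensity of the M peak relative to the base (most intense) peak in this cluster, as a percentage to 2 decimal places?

Binomial terms of (0.1680 + 0.8320)^3: M 0.0047, M+2 0.0704, M+4 0.3489, M+6 0.5759 → M+6 is the base peak.
P(M+6) = C(3,3) × 0.1680^0 × 0.8320^3 = 1 × 1.0000 × 0.57593037 = 0.575930 (base)
P(M) = C(3,0) × 0.1680^3 × 0.8320^0 = 1 × 0.00474163 × 1.0000 = 0.004742
Relative intensity = 0.004742 / 0.575930 × 100 = 0.82

0.82%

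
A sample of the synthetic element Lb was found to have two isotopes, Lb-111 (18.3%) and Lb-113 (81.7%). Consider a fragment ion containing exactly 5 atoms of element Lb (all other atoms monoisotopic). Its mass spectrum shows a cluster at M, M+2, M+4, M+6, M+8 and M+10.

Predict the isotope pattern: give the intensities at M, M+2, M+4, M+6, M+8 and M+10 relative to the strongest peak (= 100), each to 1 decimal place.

The 5 Lb atoms are independent, so intensities follow the terms of (0.183 + 0.817)^5.
P(M) = 0.183^5 = 0.000205
P(M+2) = 5 × 0.183^4 × 0.817^1 = 0.004581
P(M+4) = 10 × 0.183^3 × 0.817^2 = 0.040907
P(M+6) = 10 × 0.183^2 × 0.817^3 = 0.182628
P(M+8) = 5 × 0.183^1 × 0.817^4 = 0.407671
P(M+10) = 0.817^5 = 0.364007
The M+8 peak is largest (0.407671); scaling to 100 gives 0.1 : 1.1 : 10.0 : 44.8 : 100.0 : 89.3.

0.1 : 1.1 : 10.0 : 44.8 : 100.0 : 89.3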